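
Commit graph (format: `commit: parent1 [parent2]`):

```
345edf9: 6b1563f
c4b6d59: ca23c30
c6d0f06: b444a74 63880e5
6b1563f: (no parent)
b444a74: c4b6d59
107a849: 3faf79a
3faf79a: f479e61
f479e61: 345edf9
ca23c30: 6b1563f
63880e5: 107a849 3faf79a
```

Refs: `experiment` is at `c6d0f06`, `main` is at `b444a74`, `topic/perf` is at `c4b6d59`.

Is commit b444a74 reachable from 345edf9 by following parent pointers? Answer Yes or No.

Ancestors of 345edf9: {345edf9, 6b1563f}.
b444a74 is not in that set, so it is not an ancestor of 345edf9.

No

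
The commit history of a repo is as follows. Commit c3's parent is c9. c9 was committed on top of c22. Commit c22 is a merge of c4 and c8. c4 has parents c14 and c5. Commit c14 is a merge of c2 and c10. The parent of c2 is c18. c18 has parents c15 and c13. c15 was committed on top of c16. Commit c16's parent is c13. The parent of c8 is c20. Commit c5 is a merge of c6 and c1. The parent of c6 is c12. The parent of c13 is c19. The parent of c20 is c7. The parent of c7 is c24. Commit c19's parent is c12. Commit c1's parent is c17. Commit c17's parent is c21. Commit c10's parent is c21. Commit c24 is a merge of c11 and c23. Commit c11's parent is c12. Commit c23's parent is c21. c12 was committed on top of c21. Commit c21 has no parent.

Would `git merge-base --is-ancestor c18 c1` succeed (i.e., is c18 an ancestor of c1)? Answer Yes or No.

No

Ancestors of c1: {c1, c17, c21}.
c18 is not in that set, so it is not an ancestor of c1.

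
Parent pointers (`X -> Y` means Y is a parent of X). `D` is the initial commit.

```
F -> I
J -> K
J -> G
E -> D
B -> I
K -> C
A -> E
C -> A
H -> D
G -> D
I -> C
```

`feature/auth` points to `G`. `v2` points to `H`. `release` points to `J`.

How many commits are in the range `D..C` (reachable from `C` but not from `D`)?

Reachable from C: {A, C, D, E}.
Reachable from D: {D}.
In C's history but not D's: {A, C, E} — 3 commits.

3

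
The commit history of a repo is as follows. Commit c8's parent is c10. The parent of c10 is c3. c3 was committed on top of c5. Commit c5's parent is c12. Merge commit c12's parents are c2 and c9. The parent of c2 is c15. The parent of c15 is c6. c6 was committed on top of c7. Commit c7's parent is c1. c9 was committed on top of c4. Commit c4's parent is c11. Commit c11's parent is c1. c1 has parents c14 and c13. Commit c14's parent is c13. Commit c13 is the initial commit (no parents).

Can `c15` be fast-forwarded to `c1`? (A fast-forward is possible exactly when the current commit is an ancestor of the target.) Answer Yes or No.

A fast-forward from c15 to c1 is possible iff c15 is an ancestor of c1.
Ancestors of c1: {c1, c13, c14}.
c15 is not among them, so fast-forward is not possible.

No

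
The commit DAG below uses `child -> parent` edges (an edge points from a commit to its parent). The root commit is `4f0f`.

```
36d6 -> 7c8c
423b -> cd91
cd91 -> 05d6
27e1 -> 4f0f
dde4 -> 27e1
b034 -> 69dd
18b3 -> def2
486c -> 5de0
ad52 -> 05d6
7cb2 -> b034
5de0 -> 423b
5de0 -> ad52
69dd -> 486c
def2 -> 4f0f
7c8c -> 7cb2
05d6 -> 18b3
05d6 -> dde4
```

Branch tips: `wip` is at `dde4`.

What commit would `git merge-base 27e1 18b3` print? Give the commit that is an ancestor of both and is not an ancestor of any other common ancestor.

4f0f

Ancestors of 27e1: {27e1, 4f0f}.
Ancestors of 18b3: {18b3, 4f0f, def2}.
Common ancestors: {4f0f}.
The only common ancestor is 4f0f, so it is the merge base.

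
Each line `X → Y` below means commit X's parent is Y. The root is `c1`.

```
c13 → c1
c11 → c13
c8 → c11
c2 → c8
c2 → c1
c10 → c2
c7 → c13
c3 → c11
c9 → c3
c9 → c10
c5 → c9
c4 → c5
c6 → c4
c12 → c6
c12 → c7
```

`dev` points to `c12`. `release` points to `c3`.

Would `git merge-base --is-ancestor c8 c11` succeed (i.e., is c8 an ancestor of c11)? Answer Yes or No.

Ancestors of c11: {c1, c11, c13}.
c8 is not in that set, so it is not an ancestor of c11.

No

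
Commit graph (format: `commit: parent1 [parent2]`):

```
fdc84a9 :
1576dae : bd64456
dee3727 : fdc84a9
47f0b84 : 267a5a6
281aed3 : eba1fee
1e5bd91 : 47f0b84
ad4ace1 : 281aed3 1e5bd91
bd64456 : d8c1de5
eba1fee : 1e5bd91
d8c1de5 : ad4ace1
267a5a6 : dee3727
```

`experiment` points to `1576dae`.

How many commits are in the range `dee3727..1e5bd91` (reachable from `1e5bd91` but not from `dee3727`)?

3

Reachable from 1e5bd91: {1e5bd91, 267a5a6, 47f0b84, dee3727, fdc84a9}.
Reachable from dee3727: {dee3727, fdc84a9}.
In 1e5bd91's history but not dee3727's: {1e5bd91, 267a5a6, 47f0b84} — 3 commits.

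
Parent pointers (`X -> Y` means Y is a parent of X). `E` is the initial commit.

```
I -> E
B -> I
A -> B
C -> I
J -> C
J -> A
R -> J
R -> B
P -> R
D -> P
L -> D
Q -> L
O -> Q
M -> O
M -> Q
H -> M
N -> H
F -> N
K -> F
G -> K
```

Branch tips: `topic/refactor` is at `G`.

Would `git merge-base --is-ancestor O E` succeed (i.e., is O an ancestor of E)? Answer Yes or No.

No

Ancestors of E: {E}.
O is not in that set, so it is not an ancestor of E.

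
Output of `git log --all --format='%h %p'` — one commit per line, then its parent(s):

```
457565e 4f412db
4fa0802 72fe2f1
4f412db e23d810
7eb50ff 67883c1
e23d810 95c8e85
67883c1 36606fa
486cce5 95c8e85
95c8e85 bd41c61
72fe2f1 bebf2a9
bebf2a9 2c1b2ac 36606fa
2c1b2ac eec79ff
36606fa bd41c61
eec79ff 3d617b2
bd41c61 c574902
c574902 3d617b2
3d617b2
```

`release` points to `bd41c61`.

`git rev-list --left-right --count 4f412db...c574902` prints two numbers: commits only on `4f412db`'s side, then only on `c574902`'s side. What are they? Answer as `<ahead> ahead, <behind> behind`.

Reachable from 4f412db: {3d617b2, 4f412db, 95c8e85, bd41c61, c574902, e23d810}.
Reachable from c574902: {3d617b2, c574902}.
Only in 4f412db's history (ahead): {4f412db, 95c8e85, bd41c61, e23d810} — 4.
Only in c574902's history (behind): {} — 0.

4 ahead, 0 behind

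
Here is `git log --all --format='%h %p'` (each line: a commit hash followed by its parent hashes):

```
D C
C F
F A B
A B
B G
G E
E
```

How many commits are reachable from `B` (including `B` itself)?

3

Walking parent pointers from B: reachable set = {B, E, G}.
That is 3 commits.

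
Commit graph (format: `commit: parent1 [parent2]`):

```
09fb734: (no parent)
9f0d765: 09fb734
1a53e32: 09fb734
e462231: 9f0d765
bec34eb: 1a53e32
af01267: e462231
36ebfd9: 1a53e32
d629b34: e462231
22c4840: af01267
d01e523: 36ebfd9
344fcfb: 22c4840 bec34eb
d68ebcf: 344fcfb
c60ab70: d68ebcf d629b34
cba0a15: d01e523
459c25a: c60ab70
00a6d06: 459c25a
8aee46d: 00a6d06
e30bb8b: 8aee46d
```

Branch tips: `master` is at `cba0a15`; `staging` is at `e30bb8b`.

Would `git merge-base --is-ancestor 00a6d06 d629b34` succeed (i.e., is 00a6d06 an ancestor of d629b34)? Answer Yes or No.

No

Ancestors of d629b34: {09fb734, 9f0d765, d629b34, e462231}.
00a6d06 is not in that set, so it is not an ancestor of d629b34.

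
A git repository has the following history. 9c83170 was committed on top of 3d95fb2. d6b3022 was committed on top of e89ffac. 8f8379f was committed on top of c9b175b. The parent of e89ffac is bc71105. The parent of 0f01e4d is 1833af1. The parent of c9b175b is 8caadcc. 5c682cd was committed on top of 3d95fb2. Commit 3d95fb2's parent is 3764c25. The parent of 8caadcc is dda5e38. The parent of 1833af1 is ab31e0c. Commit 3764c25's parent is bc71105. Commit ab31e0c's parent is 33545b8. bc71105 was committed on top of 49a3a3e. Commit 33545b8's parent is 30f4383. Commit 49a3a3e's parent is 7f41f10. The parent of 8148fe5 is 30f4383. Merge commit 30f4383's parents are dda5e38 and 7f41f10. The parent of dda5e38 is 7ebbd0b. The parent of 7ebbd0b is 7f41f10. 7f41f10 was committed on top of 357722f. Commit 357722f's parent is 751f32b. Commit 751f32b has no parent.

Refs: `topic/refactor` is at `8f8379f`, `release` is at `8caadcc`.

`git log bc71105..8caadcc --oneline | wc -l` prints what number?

3

Reachable from 8caadcc: {357722f, 751f32b, 7ebbd0b, 7f41f10, 8caadcc, dda5e38}.
Reachable from bc71105: {357722f, 49a3a3e, 751f32b, 7f41f10, bc71105}.
In 8caadcc's history but not bc71105's: {7ebbd0b, 8caadcc, dda5e38} — 3 commits.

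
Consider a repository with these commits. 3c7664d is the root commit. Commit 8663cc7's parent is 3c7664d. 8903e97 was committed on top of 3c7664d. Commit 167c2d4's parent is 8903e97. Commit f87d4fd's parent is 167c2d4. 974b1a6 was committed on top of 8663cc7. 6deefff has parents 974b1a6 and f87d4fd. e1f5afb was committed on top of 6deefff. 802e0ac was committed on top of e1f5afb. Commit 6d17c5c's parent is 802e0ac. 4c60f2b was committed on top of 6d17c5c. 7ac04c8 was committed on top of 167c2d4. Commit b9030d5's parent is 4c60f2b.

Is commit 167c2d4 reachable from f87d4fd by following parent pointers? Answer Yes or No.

Yes

Ancestors of f87d4fd (commits reachable by following parents): {167c2d4, 3c7664d, 8903e97, f87d4fd}.
167c2d4 is in that set, so it is an ancestor of f87d4fd.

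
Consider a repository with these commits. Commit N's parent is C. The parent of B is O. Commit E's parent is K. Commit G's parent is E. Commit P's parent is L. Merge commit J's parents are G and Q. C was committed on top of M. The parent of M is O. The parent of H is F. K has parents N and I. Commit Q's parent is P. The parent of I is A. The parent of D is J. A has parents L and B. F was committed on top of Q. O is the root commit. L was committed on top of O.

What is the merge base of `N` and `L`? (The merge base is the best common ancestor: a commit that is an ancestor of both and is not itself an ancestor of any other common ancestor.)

O

Ancestors of N: {C, M, N, O}.
Ancestors of L: {L, O}.
Common ancestors: {O}.
The only common ancestor is O, so it is the merge base.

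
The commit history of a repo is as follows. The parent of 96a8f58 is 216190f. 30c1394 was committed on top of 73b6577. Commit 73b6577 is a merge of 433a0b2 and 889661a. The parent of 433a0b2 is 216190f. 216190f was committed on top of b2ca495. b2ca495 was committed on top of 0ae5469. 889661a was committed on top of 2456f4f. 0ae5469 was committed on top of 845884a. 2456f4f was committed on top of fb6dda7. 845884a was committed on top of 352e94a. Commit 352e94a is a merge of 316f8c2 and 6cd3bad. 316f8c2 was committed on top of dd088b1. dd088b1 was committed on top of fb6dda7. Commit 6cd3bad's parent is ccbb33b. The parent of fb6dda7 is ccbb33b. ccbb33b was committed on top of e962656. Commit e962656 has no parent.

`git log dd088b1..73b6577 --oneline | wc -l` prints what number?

Reachable from 73b6577: {0ae5469, 216190f, 2456f4f, 316f8c2, 352e94a, 433a0b2, 6cd3bad, 73b6577, 845884a, 889661a, b2ca495, ccbb33b, dd088b1, e962656, fb6dda7}.
Reachable from dd088b1: {ccbb33b, dd088b1, e962656, fb6dda7}.
In 73b6577's history but not dd088b1's: {0ae5469, 216190f, 2456f4f, 316f8c2, 352e94a, 433a0b2, 6cd3bad, 73b6577, 845884a, 889661a, b2ca495} — 11 commits.

11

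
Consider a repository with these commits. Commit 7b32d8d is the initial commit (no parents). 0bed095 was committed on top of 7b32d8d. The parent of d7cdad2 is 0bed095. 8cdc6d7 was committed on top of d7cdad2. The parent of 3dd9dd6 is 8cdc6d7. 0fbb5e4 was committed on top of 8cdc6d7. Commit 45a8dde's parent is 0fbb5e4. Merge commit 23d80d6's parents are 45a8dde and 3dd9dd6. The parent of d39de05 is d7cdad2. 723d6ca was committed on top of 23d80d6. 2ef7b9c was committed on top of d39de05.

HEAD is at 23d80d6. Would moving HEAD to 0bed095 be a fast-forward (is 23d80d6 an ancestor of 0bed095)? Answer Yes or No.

No

A fast-forward from 23d80d6 to 0bed095 is possible iff 23d80d6 is an ancestor of 0bed095.
Ancestors of 0bed095: {0bed095, 7b32d8d}.
23d80d6 is not among them, so fast-forward is not possible.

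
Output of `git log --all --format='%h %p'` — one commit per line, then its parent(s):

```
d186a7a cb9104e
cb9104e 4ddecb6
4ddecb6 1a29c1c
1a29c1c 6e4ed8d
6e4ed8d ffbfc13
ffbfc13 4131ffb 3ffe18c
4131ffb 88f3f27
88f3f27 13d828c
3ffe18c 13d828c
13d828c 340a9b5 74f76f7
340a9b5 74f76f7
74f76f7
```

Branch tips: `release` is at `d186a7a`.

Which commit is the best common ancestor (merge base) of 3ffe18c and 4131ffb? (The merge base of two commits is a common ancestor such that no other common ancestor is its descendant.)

13d828c

Ancestors of 3ffe18c: {13d828c, 340a9b5, 3ffe18c, 74f76f7}.
Ancestors of 4131ffb: {13d828c, 340a9b5, 4131ffb, 74f76f7, 88f3f27}.
Common ancestors: {13d828c, 340a9b5, 74f76f7}.
Among these, 13d828c is not an ancestor of any other common ancestor — it is the merge base.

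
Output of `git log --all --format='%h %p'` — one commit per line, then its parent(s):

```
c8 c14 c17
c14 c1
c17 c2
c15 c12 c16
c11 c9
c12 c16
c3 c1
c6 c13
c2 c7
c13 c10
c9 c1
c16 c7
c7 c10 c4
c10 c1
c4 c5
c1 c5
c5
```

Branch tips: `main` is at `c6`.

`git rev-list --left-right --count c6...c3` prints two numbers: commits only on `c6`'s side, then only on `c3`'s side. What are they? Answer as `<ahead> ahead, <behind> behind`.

3 ahead, 1 behind

Reachable from c6: {c1, c10, c13, c5, c6}.
Reachable from c3: {c1, c3, c5}.
Only in c6's history (ahead): {c10, c13, c6} — 3.
Only in c3's history (behind): {c3} — 1.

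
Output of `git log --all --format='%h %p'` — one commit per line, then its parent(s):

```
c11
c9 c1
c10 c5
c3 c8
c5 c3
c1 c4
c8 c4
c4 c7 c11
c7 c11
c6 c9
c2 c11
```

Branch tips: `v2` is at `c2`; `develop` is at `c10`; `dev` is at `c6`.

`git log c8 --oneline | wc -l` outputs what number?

4

Walking parent pointers from c8: reachable set = {c11, c4, c7, c8}.
That is 4 commits.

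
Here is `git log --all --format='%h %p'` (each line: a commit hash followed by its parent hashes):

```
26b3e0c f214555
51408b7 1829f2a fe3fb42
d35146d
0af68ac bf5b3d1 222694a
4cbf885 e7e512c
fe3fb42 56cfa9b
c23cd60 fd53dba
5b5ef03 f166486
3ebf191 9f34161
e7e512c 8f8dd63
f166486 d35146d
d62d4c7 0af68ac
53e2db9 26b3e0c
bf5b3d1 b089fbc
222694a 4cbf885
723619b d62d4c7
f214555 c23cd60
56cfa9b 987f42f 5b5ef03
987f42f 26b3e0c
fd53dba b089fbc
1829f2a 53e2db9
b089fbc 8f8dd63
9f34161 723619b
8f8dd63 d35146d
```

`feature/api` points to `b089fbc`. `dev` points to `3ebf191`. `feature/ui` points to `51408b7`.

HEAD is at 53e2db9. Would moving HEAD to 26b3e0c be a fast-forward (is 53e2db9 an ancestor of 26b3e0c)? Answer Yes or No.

A fast-forward from 53e2db9 to 26b3e0c is possible iff 53e2db9 is an ancestor of 26b3e0c.
Ancestors of 26b3e0c: {26b3e0c, 8f8dd63, b089fbc, c23cd60, d35146d, f214555, fd53dba}.
53e2db9 is not among them, so fast-forward is not possible.

No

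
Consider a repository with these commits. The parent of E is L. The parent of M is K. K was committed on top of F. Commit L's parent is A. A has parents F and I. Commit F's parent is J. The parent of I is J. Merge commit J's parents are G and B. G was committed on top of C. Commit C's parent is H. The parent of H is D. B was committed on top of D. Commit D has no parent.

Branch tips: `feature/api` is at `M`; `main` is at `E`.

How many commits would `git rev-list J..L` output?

Reachable from L: {A, B, C, D, F, G, H, I, J, L}.
Reachable from J: {B, C, D, G, H, J}.
In L's history but not J's: {A, F, I, L} — 4 commits.

4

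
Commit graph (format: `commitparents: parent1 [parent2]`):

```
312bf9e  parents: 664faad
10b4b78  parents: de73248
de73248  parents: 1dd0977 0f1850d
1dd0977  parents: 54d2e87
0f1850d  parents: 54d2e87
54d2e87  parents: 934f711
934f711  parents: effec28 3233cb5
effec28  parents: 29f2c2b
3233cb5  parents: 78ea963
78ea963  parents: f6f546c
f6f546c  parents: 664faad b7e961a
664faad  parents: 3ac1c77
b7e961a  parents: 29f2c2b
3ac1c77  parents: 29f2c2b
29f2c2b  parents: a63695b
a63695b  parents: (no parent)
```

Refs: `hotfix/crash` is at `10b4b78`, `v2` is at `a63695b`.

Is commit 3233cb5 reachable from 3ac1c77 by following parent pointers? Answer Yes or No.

No

Ancestors of 3ac1c77: {29f2c2b, 3ac1c77, a63695b}.
3233cb5 is not in that set, so it is not an ancestor of 3ac1c77.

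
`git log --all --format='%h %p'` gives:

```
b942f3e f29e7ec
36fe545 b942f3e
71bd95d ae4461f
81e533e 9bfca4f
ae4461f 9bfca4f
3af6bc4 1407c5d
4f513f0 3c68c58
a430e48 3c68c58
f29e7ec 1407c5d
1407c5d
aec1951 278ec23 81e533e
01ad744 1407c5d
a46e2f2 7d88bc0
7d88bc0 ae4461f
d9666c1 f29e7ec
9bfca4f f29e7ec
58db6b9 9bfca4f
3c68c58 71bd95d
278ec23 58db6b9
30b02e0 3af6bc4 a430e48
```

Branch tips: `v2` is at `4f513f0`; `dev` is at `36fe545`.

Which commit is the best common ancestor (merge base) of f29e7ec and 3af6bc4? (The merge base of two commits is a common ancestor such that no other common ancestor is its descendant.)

Ancestors of f29e7ec: {1407c5d, f29e7ec}.
Ancestors of 3af6bc4: {1407c5d, 3af6bc4}.
Common ancestors: {1407c5d}.
The only common ancestor is 1407c5d, so it is the merge base.

1407c5d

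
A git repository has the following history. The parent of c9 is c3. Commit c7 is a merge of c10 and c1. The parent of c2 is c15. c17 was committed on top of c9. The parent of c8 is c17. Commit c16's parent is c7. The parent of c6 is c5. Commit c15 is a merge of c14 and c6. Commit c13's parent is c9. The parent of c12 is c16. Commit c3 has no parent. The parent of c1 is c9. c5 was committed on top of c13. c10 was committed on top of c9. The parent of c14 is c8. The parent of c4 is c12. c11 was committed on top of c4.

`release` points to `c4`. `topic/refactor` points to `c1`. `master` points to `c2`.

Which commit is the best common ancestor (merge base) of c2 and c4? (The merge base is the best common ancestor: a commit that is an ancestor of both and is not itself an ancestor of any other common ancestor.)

Ancestors of c2: {c13, c14, c15, c17, c2, c3, c5, c6, c8, c9}.
Ancestors of c4: {c1, c10, c12, c16, c3, c4, c7, c9}.
Common ancestors: {c3, c9}.
Among these, c9 is not an ancestor of any other common ancestor — it is the merge base.

c9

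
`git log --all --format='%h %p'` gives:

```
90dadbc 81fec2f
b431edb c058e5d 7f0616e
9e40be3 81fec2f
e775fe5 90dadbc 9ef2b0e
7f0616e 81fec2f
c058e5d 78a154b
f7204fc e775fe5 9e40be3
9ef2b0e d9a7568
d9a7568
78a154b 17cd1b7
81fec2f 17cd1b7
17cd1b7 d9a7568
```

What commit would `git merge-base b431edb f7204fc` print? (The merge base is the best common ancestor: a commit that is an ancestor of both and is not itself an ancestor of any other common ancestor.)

81fec2f

Ancestors of b431edb: {17cd1b7, 78a154b, 7f0616e, 81fec2f, b431edb, c058e5d, d9a7568}.
Ancestors of f7204fc: {17cd1b7, 81fec2f, 90dadbc, 9e40be3, 9ef2b0e, d9a7568, e775fe5, f7204fc}.
Common ancestors: {17cd1b7, 81fec2f, d9a7568}.
Among these, 81fec2f is not an ancestor of any other common ancestor — it is the merge base.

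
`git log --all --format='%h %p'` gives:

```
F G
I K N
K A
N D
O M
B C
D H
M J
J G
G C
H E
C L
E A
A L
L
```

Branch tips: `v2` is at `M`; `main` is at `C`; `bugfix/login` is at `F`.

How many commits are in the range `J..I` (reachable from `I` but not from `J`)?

Reachable from I: {A, D, E, H, I, K, L, N}.
Reachable from J: {C, G, J, L}.
In I's history but not J's: {A, D, E, H, I, K, N} — 7 commits.

7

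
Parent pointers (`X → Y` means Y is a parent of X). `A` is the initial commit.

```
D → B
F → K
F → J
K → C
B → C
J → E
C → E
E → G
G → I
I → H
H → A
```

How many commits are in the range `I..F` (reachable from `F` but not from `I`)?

6

Reachable from F: {A, C, E, F, G, H, I, J, K}.
Reachable from I: {A, H, I}.
In F's history but not I's: {C, E, F, G, J, K} — 6 commits.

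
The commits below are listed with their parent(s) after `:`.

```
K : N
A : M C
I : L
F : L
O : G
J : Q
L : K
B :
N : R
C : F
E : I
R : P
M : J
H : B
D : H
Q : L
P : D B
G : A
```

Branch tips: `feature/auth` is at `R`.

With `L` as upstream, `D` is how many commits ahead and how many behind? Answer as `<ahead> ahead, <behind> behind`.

0 ahead, 5 behind

Reachable from D: {B, D, H}.
Reachable from L: {B, D, H, K, L, N, P, R}.
Only in D's history (ahead): {} — 0.
Only in L's history (behind): {K, L, N, P, R} — 5.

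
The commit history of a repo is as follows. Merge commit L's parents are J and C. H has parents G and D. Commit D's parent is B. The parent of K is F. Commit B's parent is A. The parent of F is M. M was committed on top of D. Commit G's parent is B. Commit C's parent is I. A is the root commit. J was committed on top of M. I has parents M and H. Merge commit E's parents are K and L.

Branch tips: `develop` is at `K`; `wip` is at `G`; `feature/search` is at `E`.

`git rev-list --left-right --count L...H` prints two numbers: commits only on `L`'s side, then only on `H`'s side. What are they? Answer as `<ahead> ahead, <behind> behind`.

5 ahead, 0 behind

Reachable from L: {A, B, C, D, G, H, I, J, L, M}.
Reachable from H: {A, B, D, G, H}.
Only in L's history (ahead): {C, I, J, L, M} — 5.
Only in H's history (behind): {} — 0.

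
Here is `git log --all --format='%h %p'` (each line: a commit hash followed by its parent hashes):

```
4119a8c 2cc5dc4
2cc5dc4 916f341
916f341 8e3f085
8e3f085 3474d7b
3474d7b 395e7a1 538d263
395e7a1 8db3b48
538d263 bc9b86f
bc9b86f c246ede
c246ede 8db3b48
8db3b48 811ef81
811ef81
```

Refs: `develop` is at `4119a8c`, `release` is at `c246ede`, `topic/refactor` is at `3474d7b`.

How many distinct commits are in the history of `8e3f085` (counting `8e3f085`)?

8

Walking parent pointers from 8e3f085: reachable set = {3474d7b, 395e7a1, 538d263, 811ef81, 8db3b48, 8e3f085, bc9b86f, c246ede}.
That is 8 commits.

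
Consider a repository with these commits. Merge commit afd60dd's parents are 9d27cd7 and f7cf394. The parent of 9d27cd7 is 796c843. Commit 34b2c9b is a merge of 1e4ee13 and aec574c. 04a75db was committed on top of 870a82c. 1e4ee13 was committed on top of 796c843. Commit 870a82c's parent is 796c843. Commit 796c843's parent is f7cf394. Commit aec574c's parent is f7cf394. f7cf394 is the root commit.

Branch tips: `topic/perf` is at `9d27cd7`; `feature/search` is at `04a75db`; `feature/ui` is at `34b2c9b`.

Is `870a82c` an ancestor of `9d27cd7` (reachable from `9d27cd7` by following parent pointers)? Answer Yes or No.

No

Ancestors of 9d27cd7: {796c843, 9d27cd7, f7cf394}.
870a82c is not in that set, so it is not an ancestor of 9d27cd7.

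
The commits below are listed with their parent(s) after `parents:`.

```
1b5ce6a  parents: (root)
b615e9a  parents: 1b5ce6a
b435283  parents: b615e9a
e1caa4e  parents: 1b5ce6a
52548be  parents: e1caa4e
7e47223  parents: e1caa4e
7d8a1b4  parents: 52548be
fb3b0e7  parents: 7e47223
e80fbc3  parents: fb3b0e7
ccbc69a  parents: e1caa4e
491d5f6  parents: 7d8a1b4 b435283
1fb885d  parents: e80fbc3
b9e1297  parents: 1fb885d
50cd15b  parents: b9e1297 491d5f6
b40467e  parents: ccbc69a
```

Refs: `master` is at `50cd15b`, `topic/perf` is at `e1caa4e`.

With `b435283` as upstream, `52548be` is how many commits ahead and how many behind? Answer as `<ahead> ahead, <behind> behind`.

Reachable from 52548be: {1b5ce6a, 52548be, e1caa4e}.
Reachable from b435283: {1b5ce6a, b435283, b615e9a}.
Only in 52548be's history (ahead): {52548be, e1caa4e} — 2.
Only in b435283's history (behind): {b435283, b615e9a} — 2.

2 ahead, 2 behind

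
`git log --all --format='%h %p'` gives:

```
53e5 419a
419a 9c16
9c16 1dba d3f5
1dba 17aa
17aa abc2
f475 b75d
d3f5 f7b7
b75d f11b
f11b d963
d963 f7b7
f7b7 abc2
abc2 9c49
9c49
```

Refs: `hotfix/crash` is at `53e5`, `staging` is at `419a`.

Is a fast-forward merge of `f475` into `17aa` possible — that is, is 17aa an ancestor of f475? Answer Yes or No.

A fast-forward from 17aa to f475 is possible iff 17aa is an ancestor of f475.
Ancestors of f475: {9c49, abc2, b75d, d963, f11b, f475, f7b7}.
17aa is not among them, so fast-forward is not possible.

No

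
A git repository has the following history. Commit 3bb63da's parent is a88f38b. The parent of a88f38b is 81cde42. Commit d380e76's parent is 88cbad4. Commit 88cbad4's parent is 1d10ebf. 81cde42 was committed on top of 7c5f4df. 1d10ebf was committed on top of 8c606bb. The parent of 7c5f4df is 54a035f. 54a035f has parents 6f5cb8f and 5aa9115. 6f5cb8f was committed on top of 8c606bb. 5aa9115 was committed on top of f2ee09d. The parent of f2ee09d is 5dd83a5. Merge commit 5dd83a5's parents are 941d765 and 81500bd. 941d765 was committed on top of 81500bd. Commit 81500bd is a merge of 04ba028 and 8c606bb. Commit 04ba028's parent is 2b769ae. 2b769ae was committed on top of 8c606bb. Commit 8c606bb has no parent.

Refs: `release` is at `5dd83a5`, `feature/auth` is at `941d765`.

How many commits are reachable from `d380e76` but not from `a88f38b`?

Reachable from d380e76: {1d10ebf, 88cbad4, 8c606bb, d380e76}.
Reachable from a88f38b: {04ba028, 2b769ae, 54a035f, 5aa9115, 5dd83a5, 6f5cb8f, 7c5f4df, 81500bd, 81cde42, 8c606bb, 941d765, a88f38b, f2ee09d}.
In d380e76's history but not a88f38b's: {1d10ebf, 88cbad4, d380e76} — 3 commits.

3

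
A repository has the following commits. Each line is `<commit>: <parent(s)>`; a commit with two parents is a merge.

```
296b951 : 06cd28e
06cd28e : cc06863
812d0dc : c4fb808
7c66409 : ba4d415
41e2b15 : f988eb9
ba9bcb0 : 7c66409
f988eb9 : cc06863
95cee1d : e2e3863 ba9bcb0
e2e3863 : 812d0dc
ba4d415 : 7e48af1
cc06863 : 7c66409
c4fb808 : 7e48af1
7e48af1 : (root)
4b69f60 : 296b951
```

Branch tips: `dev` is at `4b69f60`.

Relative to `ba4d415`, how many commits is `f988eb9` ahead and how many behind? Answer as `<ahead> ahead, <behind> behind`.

3 ahead, 0 behind

Reachable from f988eb9: {7c66409, 7e48af1, ba4d415, cc06863, f988eb9}.
Reachable from ba4d415: {7e48af1, ba4d415}.
Only in f988eb9's history (ahead): {7c66409, cc06863, f988eb9} — 3.
Only in ba4d415's history (behind): {} — 0.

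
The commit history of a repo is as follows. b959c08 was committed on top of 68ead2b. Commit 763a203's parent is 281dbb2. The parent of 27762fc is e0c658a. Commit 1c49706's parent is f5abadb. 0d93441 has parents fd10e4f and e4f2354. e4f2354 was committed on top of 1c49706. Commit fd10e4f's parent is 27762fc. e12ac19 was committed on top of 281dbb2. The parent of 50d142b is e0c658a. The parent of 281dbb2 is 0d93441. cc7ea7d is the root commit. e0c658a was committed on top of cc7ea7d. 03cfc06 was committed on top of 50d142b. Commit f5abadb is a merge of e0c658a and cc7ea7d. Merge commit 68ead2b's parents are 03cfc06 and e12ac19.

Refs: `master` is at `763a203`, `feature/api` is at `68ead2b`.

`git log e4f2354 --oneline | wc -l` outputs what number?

Walking parent pointers from e4f2354: reachable set = {1c49706, cc7ea7d, e0c658a, e4f2354, f5abadb}.
That is 5 commits.

5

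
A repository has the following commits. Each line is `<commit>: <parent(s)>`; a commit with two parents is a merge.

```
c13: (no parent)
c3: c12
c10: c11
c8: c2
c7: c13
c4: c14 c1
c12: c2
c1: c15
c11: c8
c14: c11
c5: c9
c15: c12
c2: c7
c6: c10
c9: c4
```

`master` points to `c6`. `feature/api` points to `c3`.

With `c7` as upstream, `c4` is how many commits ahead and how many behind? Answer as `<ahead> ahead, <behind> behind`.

8 ahead, 0 behind

Reachable from c4: {c1, c11, c12, c13, c14, c15, c2, c4, c7, c8}.
Reachable from c7: {c13, c7}.
Only in c4's history (ahead): {c1, c11, c12, c14, c15, c2, c4, c8} — 8.
Only in c7's history (behind): {} — 0.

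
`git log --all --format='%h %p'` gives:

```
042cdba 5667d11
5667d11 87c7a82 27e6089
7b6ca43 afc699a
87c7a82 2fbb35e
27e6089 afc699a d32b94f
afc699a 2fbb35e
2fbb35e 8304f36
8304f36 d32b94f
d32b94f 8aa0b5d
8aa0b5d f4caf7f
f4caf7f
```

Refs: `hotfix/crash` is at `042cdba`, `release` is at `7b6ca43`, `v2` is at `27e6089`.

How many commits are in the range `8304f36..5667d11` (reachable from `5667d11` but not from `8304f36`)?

5

Reachable from 5667d11: {27e6089, 2fbb35e, 5667d11, 8304f36, 87c7a82, 8aa0b5d, afc699a, d32b94f, f4caf7f}.
Reachable from 8304f36: {8304f36, 8aa0b5d, d32b94f, f4caf7f}.
In 5667d11's history but not 8304f36's: {27e6089, 2fbb35e, 5667d11, 87c7a82, afc699a} — 5 commits.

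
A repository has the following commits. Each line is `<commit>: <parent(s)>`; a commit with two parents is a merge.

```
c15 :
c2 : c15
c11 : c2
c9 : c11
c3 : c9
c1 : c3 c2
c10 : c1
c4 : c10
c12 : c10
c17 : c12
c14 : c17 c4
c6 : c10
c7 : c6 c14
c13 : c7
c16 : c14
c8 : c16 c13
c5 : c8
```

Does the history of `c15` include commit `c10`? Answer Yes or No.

Ancestors of c15: {c15}.
c10 is not in that set, so it is not an ancestor of c15.

No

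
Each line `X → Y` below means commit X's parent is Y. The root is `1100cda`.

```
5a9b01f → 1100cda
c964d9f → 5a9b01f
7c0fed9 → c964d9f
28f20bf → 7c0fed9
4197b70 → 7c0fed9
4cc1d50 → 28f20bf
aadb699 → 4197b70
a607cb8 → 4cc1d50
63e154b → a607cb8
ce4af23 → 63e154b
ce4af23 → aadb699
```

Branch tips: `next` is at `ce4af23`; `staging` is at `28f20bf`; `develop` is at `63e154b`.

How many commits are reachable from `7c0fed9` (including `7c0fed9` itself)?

Walking parent pointers from 7c0fed9: reachable set = {1100cda, 5a9b01f, 7c0fed9, c964d9f}.
That is 4 commits.

4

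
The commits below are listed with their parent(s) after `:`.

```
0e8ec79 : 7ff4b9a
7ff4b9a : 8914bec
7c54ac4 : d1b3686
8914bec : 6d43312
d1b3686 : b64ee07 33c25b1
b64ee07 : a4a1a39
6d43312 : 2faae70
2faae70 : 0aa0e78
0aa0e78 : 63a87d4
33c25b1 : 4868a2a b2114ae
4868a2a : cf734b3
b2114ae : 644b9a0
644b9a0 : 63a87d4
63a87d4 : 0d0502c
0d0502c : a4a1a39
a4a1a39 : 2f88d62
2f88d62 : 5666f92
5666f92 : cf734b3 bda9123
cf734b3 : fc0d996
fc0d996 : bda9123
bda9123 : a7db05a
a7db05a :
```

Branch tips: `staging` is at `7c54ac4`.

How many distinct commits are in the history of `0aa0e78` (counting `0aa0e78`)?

Walking parent pointers from 0aa0e78: reachable set = {0aa0e78, 0d0502c, 2f88d62, 5666f92, 63a87d4, a4a1a39, a7db05a, bda9123, cf734b3, fc0d996}.
That is 10 commits.

10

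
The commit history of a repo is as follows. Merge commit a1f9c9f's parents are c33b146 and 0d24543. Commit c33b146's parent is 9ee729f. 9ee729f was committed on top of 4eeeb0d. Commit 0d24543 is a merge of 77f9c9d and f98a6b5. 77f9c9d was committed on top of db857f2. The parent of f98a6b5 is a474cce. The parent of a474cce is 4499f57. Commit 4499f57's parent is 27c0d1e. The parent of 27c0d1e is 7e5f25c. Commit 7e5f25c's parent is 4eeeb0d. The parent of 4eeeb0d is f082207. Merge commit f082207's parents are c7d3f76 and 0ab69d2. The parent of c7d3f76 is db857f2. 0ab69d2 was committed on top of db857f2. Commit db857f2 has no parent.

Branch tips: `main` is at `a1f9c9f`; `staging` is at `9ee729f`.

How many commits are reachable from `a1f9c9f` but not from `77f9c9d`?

Reachable from a1f9c9f: {0ab69d2, 0d24543, 27c0d1e, 4499f57, 4eeeb0d, 77f9c9d, 7e5f25c, 9ee729f, a1f9c9f, a474cce, c33b146, c7d3f76, db857f2, f082207, f98a6b5}.
Reachable from 77f9c9d: {77f9c9d, db857f2}.
In a1f9c9f's history but not 77f9c9d's: {0ab69d2, 0d24543, 27c0d1e, 4499f57, 4eeeb0d, 7e5f25c, 9ee729f, a1f9c9f, a474cce, c33b146, c7d3f76, f082207, f98a6b5} — 13 commits.

13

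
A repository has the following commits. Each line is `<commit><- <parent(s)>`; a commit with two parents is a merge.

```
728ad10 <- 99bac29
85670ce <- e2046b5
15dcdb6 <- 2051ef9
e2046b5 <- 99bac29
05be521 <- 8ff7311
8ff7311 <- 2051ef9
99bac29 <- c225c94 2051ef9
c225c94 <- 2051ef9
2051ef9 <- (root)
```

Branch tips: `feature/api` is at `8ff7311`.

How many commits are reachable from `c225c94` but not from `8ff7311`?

1

Reachable from c225c94: {2051ef9, c225c94}.
Reachable from 8ff7311: {2051ef9, 8ff7311}.
In c225c94's history but not 8ff7311's: {c225c94} — 1 commit.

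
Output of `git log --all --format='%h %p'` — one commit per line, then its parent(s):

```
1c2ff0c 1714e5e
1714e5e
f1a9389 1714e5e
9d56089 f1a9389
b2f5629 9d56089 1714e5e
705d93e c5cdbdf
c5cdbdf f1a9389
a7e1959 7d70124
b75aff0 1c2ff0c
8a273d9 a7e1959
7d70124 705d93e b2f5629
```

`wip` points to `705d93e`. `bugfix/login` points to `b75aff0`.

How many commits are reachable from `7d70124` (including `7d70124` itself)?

Walking parent pointers from 7d70124: reachable set = {1714e5e, 705d93e, 7d70124, 9d56089, b2f5629, c5cdbdf, f1a9389}.
That is 7 commits.

7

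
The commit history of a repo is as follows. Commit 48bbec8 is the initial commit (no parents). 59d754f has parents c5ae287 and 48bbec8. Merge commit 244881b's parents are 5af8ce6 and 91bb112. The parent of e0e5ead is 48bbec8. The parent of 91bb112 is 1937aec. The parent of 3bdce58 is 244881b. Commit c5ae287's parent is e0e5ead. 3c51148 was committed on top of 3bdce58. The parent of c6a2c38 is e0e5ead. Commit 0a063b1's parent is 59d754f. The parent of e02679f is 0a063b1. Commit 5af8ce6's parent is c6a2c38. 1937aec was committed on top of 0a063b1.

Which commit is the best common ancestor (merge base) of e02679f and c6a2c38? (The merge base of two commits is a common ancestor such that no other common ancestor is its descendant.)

e0e5ead

Ancestors of e02679f: {0a063b1, 48bbec8, 59d754f, c5ae287, e02679f, e0e5ead}.
Ancestors of c6a2c38: {48bbec8, c6a2c38, e0e5ead}.
Common ancestors: {48bbec8, e0e5ead}.
Among these, e0e5ead is not an ancestor of any other common ancestor — it is the merge base.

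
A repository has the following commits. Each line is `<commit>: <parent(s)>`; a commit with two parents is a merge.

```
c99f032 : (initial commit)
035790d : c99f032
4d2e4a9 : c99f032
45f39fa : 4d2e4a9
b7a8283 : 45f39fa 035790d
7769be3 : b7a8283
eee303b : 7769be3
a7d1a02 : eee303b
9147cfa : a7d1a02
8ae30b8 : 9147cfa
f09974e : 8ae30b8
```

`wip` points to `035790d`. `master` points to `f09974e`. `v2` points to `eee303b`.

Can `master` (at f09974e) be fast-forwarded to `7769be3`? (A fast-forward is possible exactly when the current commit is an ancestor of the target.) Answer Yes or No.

A fast-forward from f09974e to 7769be3 is possible iff f09974e is an ancestor of 7769be3.
Ancestors of 7769be3: {035790d, 45f39fa, 4d2e4a9, 7769be3, b7a8283, c99f032}.
f09974e is not among them, so fast-forward is not possible.

No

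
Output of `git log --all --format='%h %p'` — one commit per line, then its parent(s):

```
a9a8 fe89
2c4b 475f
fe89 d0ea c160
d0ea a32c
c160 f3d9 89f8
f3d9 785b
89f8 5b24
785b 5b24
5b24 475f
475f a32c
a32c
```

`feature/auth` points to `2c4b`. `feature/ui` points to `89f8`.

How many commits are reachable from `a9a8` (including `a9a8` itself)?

10

Walking parent pointers from a9a8: reachable set = {475f, 5b24, 785b, 89f8, a32c, a9a8, c160, d0ea, f3d9, fe89}.
That is 10 commits.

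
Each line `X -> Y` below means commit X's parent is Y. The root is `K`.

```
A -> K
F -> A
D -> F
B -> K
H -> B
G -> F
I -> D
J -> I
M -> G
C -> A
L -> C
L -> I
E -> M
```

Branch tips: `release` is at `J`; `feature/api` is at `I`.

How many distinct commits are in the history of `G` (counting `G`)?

Walking parent pointers from G: reachable set = {A, F, G, K}.
That is 4 commits.

4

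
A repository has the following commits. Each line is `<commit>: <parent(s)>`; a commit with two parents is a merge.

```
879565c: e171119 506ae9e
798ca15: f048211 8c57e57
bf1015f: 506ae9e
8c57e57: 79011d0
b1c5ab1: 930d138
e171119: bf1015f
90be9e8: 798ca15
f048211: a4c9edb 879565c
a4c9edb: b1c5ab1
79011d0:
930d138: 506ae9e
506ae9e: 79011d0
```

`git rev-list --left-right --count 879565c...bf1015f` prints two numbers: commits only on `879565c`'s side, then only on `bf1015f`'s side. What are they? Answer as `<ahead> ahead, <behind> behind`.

2 ahead, 0 behind

Reachable from 879565c: {506ae9e, 79011d0, 879565c, bf1015f, e171119}.
Reachable from bf1015f: {506ae9e, 79011d0, bf1015f}.
Only in 879565c's history (ahead): {879565c, e171119} — 2.
Only in bf1015f's history (behind): {} — 0.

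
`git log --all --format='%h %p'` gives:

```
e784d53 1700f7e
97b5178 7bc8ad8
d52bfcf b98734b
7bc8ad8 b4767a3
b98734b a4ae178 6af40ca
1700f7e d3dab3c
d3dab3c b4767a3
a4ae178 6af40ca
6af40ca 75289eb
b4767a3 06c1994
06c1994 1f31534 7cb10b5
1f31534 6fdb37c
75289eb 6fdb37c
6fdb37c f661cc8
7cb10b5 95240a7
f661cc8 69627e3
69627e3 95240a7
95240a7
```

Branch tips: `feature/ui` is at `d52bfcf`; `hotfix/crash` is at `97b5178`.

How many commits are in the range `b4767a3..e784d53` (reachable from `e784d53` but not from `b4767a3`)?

Reachable from e784d53: {06c1994, 1700f7e, 1f31534, 69627e3, 6fdb37c, 7cb10b5, 95240a7, b4767a3, d3dab3c, e784d53, f661cc8}.
Reachable from b4767a3: {06c1994, 1f31534, 69627e3, 6fdb37c, 7cb10b5, 95240a7, b4767a3, f661cc8}.
In e784d53's history but not b4767a3's: {1700f7e, d3dab3c, e784d53} — 3 commits.

3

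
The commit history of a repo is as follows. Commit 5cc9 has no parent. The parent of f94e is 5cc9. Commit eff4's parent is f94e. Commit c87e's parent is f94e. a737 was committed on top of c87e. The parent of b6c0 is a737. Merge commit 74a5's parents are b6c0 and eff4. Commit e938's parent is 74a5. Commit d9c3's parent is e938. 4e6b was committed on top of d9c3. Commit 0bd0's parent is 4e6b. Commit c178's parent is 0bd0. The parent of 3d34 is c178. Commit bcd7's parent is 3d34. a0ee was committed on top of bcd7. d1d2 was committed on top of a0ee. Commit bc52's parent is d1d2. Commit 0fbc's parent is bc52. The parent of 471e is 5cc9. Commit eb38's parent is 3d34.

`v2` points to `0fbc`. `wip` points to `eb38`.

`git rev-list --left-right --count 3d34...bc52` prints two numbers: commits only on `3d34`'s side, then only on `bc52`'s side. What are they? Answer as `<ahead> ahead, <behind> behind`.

Reachable from 3d34: {0bd0, 3d34, 4e6b, 5cc9, 74a5, a737, b6c0, c178, c87e, d9c3, e938, eff4, f94e}.
Reachable from bc52: {0bd0, 3d34, 4e6b, 5cc9, 74a5, a0ee, a737, b6c0, bc52, bcd7, c178, c87e, d1d2, d9c3, e938, eff4, f94e}.
Only in 3d34's history (ahead): {} — 0.
Only in bc52's history (behind): {a0ee, bc52, bcd7, d1d2} — 4.

0 ahead, 4 behind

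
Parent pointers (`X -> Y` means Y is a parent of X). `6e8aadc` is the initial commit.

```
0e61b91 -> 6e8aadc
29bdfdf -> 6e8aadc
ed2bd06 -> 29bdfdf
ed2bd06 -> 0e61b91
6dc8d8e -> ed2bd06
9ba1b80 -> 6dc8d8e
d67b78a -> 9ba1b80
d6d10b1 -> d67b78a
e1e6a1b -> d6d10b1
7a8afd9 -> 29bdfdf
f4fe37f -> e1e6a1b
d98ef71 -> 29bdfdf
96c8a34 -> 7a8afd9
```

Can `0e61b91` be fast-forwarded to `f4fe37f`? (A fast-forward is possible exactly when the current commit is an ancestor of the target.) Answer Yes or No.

Yes

A fast-forward from 0e61b91 to f4fe37f is possible iff 0e61b91 is an ancestor of f4fe37f.
Ancestors of f4fe37f: {0e61b91, 29bdfdf, 6dc8d8e, 6e8aadc, 9ba1b80, d67b78a, d6d10b1, e1e6a1b, ed2bd06, f4fe37f}.
0e61b91 is among them, so fast-forward is possible.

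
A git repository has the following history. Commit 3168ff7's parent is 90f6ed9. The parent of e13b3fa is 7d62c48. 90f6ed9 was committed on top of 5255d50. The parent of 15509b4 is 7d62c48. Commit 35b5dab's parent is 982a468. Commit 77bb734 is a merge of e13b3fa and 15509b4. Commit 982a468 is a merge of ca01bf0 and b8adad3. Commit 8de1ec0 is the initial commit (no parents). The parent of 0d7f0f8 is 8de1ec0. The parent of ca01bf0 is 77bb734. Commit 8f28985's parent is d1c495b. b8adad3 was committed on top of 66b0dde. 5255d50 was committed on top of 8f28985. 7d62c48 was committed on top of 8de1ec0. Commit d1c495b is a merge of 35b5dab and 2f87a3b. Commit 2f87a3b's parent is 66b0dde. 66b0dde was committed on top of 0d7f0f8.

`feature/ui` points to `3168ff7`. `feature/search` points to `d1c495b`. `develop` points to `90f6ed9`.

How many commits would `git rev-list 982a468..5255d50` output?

5

Reachable from 5255d50: {0d7f0f8, 15509b4, 2f87a3b, 35b5dab, 5255d50, 66b0dde, 77bb734, 7d62c48, 8de1ec0, 8f28985, 982a468, b8adad3, ca01bf0, d1c495b, e13b3fa}.
Reachable from 982a468: {0d7f0f8, 15509b4, 66b0dde, 77bb734, 7d62c48, 8de1ec0, 982a468, b8adad3, ca01bf0, e13b3fa}.
In 5255d50's history but not 982a468's: {2f87a3b, 35b5dab, 5255d50, 8f28985, d1c495b} — 5 commits.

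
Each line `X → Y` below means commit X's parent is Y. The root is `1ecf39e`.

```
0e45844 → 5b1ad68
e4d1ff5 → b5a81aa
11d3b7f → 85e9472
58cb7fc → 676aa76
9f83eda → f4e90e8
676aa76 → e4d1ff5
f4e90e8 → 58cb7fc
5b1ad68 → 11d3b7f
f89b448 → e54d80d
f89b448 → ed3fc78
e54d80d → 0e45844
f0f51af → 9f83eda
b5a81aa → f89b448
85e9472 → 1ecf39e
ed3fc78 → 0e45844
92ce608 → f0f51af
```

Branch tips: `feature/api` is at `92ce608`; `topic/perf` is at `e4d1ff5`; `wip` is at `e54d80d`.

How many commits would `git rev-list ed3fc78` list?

Walking parent pointers from ed3fc78: reachable set = {0e45844, 11d3b7f, 1ecf39e, 5b1ad68, 85e9472, ed3fc78}.
That is 6 commits.

6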